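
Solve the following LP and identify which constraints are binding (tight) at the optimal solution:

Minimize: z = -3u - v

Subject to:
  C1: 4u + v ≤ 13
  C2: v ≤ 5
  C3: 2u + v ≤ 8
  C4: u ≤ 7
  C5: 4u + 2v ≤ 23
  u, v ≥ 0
Optimal: u = 2.5, v = 3
Slack at optimum:
  C1: slack = 0 (binding)
  C2: slack = 2
  C3: slack = 0 (binding)
  C4: slack = 4.5
  C5: slack = 7
  u ≥ 0: u = 2.5
  v ≥ 0: v = 3
Binding constraints: C1, C3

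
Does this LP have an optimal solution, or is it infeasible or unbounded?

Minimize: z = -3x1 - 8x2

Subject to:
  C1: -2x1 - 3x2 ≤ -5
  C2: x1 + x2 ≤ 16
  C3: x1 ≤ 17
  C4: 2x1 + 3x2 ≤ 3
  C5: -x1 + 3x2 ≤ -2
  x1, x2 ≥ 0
C4 requires 2x1 + 3x2 ≤ 3, while C1 (-2x1 - 3x2 ≤ -5) is equivalent to 2x1 + 3x2 ≥ 5. Together they would need 5 ≤ 2x1 + 3x2 ≤ 3, which is impossible since 5 > 3. No point satisfies all constraints.

The feasible region is empty; the LP is infeasible.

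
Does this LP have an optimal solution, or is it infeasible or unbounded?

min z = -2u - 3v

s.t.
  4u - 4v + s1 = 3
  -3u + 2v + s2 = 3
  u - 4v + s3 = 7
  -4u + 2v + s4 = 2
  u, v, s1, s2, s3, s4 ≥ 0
Feasible point: (0, 0) satisfies every constraint, so the LP is feasible.
Direction d = (1, 1): for each constraint row a, a·d ≤ 0 —
  (4)(1) + (-4)(1) = 0 ≤ 0
  (-3)(1) + (2)(1) = -1 ≤ 0
  (1)(1) + (-4)(1) = -3 ≤ 0
  (-4)(1) + (2)(1) = -2 ≤ 0
and d ≥ 0, so (0, 0) + t·d stays feasible for every t ≥ 0. Along this ray z = -2u - 3v changes by -5 per unit t, so z → −∞.

The LP is unbounded; z can be made arbitrarily small.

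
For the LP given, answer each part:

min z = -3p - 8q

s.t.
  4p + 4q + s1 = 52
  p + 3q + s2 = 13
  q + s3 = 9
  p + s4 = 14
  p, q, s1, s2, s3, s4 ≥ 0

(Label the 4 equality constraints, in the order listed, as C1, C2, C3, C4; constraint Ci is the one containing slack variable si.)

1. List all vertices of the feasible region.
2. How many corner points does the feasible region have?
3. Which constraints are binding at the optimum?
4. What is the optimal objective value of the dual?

1. (0, 0), (13, 0), (0, 4.333)
2. 3
3. C1, C2, q ≥ 0
4. -39 (by strong duality, equal to the primal optimum)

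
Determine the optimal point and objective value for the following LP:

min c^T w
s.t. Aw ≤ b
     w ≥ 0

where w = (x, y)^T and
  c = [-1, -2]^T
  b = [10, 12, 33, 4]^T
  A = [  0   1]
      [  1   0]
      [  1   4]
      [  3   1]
x = 0, y = 4, z = -8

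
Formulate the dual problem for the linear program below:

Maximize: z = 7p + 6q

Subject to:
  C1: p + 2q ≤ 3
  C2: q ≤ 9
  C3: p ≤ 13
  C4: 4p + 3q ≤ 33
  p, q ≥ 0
Minimize: z = 3y1 + 9y2 + 13y3 + 33y4

Subject to:
  C1: -y1 - y3 - 4y4 ≤ -7
  C2: -2y1 - y2 - 3y4 ≤ -6
  y1, y2, y3, y4 ≥ 0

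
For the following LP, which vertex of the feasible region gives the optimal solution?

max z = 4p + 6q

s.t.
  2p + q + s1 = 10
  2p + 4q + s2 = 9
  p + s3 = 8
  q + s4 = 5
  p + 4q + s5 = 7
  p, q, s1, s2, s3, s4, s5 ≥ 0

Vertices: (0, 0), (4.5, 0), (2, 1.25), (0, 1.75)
(4.5, 0) with z = 18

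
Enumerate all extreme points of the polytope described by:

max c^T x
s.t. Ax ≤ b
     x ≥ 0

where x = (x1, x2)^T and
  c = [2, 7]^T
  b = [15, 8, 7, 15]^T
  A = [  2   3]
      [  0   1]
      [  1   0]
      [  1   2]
Each vertex is the intersection of two constraint boundaries that also satisfies all remaining constraints:
  x1 = 0 and x2 = 0 → (0, 0)
  x1 = 7 and x2 = 0 → (7, 0)
  2x1 + 3x2 = 15 and x1 = 7 → (7, 0.3333)
  2x1 + 3x2 = 15 and x1 = 0 → (0, 5)

Vertices: (0, 0), (7, 0), (7, 0.3333), (0, 5)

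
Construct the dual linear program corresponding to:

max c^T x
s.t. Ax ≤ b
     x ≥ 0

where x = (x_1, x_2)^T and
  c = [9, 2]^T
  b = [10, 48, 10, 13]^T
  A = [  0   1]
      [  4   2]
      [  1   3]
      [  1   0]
Minimize: z = 10y1 + 48y2 + 10y3 + 13y4

Subject to:
  C1: -4y2 - y3 - y4 ≤ -9
  C2: -y1 - 2y2 - 3y3 ≤ -2
  y1, y2, y3, y4 ≥ 0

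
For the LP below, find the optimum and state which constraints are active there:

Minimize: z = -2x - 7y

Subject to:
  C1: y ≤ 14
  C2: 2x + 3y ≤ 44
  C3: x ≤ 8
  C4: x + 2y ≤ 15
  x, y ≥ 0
Optimal: x = 0, y = 7.5
Slack at optimum:
  C1: slack = 6.5
  C2: slack = 21.5
  C3: slack = 8
  C4: slack = 0 (binding)
  x ≥ 0: x = 0 (binding)
  y ≥ 0: y = 7.5
Binding constraints: C4, x ≥ 0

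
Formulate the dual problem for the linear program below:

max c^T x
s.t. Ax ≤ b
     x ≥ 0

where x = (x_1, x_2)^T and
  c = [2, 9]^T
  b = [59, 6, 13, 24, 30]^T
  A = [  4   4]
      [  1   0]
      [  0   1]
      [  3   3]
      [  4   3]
Minimize: z = 59y1 + 6y2 + 13y3 + 24y4 + 30y5

Subject to:
  C1: -4y1 - y2 - 3y4 - 4y5 ≤ -2
  C2: -4y1 - y3 - 3y4 - 3y5 ≤ -9
  y1, y2, y3, y4, y5 ≥ 0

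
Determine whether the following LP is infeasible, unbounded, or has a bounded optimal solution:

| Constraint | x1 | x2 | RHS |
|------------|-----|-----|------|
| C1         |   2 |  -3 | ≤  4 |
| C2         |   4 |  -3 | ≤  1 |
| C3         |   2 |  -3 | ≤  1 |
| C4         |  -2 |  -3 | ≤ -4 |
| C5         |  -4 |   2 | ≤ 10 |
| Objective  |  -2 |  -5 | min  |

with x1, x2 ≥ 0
Feasible point: (0, 2) satisfies every constraint, so the LP is feasible.
Direction d = (3, 4): for each constraint row a, a·d ≤ 0 —
  (2)(3) + (-3)(4) = -6 ≤ 0
  (4)(3) + (-3)(4) = 0 ≤ 0
  (2)(3) + (-3)(4) = -6 ≤ 0
  (-2)(3) + (-3)(4) = -18 ≤ 0
  (-4)(3) + (2)(4) = -4 ≤ 0
and d ≥ 0, so (0, 2) + t·d stays feasible for every t ≥ 0. Along this ray z = -2x1 - 5x2 changes by -26 per unit t, so z → −∞.

Unbounded — the objective can decrease without bound over the feasible region.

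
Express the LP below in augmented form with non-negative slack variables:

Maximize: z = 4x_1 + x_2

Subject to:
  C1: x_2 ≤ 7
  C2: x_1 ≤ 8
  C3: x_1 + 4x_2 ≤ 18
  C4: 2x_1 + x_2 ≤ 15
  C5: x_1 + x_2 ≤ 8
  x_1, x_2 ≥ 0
max z = 4x_1 + x_2

s.t.
  x_2 + s1 = 7
  x_1 + s2 = 8
  x_1 + 4x_2 + s3 = 18
  2x_1 + x_2 + s4 = 15
  x_1 + x_2 + s5 = 8
  x_1, x_2, s1, s2, s3, s4, s5 ≥ 0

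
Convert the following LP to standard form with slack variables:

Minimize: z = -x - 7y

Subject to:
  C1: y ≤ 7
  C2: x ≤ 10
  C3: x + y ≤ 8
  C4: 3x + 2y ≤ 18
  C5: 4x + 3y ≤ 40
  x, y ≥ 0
min z = -x - 7y

s.t.
  y + s1 = 7
  x + s2 = 10
  x + y + s3 = 8
  3x + 2y + s4 = 18
  4x + 3y + s5 = 40
  x, y, s1, s2, s3, s4, s5 ≥ 0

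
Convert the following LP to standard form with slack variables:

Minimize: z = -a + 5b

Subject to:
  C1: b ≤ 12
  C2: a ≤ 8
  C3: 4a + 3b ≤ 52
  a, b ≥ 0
min z = -a + 5b

s.t.
  b + s1 = 12
  a + s2 = 8
  4a + 3b + s3 = 52
  a, b, s1, s2, s3 ≥ 0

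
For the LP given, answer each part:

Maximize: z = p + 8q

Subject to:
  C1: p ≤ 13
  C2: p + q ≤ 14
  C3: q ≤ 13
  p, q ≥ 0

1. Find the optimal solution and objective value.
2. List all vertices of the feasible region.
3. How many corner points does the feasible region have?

1. p = 1, q = 13, z = 105
2. (0, 0), (13, 0), (13, 1), (1, 13), (0, 13)
3. 5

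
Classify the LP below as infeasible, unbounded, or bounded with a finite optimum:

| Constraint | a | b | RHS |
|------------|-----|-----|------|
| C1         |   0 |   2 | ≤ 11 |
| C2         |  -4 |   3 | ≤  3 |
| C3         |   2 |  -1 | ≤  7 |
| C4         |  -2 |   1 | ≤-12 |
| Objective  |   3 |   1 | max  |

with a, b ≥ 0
C3 requires 2a - b ≤ 7, while C4 (-2a + b ≤ -12) is equivalent to 2a - b ≥ 12. Together they would need 12 ≤ 2a - b ≤ 7, which is impossible since 12 > 7. No point satisfies all constraints.

Infeasible — the constraint set is empty.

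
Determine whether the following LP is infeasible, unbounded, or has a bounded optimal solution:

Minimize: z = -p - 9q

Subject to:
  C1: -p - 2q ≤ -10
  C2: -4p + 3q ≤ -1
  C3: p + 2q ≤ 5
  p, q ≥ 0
C3 requires p + 2q ≤ 5, while C1 (-p - 2q ≤ -10) is equivalent to p + 2q ≥ 10. Together they would need 10 ≤ p + 2q ≤ 5, which is impossible since 10 > 5. No point satisfies all constraints.

Infeasible — the constraint set is empty.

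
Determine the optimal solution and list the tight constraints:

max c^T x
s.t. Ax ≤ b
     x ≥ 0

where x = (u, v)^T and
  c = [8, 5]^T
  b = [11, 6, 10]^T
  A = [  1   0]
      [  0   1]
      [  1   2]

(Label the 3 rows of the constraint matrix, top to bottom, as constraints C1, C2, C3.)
Optimal: u = 10, v = 0
Binding: C3, v ≥ 0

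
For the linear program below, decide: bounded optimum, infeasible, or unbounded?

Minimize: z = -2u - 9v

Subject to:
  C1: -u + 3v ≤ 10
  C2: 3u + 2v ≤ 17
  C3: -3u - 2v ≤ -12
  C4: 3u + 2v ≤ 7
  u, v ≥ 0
C4 requires 3u + 2v ≤ 7, while C3 (-3u - 2v ≤ -12) is equivalent to 3u + 2v ≥ 12. Together they would need 12 ≤ 3u + 2v ≤ 7, which is impossible since 12 > 7. No point satisfies all constraints.

Infeasible: no point satisfies all constraints simultaneously.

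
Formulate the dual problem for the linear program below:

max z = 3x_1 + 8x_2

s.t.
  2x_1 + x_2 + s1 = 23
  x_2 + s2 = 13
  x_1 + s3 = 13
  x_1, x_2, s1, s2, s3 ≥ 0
Minimize: z = 23y1 + 13y2 + 13y3

Subject to:
  C1: -2y1 - y3 ≤ -3
  C2: -y1 - y2 ≤ -8
  y1, y2, y3 ≥ 0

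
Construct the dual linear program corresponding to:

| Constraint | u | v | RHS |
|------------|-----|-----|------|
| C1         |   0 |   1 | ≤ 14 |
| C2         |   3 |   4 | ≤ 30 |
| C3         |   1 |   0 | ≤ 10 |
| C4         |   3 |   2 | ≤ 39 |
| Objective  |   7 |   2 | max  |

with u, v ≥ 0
Minimize: z = 14y1 + 30y2 + 10y3 + 39y4

Subject to:
  C1: -3y2 - y3 - 3y4 ≤ -7
  C2: -y1 - 4y2 - 2y4 ≤ -2
  y1, y2, y3, y4 ≥ 0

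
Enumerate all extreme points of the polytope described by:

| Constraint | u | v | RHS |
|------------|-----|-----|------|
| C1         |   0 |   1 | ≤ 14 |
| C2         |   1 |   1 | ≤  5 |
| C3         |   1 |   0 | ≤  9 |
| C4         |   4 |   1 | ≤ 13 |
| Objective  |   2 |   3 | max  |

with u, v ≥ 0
Each vertex is the intersection of two constraint boundaries that also satisfies all remaining constraints:
  u = 0 and v = 0 → (0, 0)
  4u + v = 13 and v = 0 → (3.25, 0)
  u + v = 5 and 4u + v = 13 → (2.667, 2.333)
  u + v = 5 and u = 0 → (0, 5)

Vertices: (0, 0), (3.25, 0), (2.667, 2.333), (0, 5)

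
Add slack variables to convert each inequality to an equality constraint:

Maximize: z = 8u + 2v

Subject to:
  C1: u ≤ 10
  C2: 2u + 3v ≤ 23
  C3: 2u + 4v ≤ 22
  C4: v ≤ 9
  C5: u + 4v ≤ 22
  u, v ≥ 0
max z = 8u + 2v

s.t.
  u + s1 = 10
  2u + 3v + s2 = 23
  2u + 4v + s3 = 22
  v + s4 = 9
  u + 4v + s5 = 22
  u, v, s1, s2, s3, s4, s5 ≥ 0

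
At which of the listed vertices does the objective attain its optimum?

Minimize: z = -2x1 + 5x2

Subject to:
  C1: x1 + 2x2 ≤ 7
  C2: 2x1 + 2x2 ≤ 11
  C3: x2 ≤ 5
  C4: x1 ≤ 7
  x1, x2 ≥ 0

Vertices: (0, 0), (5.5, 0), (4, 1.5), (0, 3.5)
Evaluating z = -2x1 + 5x2 at each vertex:
  (0, 0): z = 0
  (5.5, 0): z = -11
  (4, 1.5): z = -0.5
  (0, 3.5): z = 17.5

The smallest value is z = -11, attained at (5.5, 0).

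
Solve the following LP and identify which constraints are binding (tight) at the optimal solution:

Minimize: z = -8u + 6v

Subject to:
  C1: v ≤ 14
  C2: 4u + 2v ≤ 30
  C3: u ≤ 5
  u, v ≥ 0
Optimal: u = 5, v = 0
Binding: C3, v ≥ 0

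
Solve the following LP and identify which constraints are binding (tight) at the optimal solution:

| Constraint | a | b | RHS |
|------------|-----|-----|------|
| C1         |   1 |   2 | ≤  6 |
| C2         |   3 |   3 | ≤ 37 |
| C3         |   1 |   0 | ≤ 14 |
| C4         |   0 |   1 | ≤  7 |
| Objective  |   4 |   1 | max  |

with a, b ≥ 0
Optimal: a = 6, b = 0
Slack at optimum:
  C1: slack = 0 (binding)
  C2: slack = 19
  C3: slack = 8
  C4: slack = 7
  a ≥ 0: a = 6
  b ≥ 0: b = 0 (binding)
Binding constraints: C1, b ≥ 0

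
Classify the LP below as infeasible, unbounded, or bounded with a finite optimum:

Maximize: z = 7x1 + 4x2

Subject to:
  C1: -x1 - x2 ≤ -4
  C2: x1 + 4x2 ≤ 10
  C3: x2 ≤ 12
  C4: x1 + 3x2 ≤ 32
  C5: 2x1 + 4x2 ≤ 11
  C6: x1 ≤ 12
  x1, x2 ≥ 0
The point (5.5, 0) satisfies every constraint, so the LP is feasible; the constraints give x1 ≤ 12 and x2 ≤ 12, which with x1, x2 ≥ 0 keep the feasible region inside a bounded box. A feasible, bounded LP attains a finite optimum at a vertex.

Evaluating z = 7x1 + 4x2 at each vertex:
  (4, 0): z = 28
  (5.5, 0): z = 38.5
  (2.5, 1.5): z = 23.5

The LP has an optimal solution: (5.5, 0) with z = 38.5.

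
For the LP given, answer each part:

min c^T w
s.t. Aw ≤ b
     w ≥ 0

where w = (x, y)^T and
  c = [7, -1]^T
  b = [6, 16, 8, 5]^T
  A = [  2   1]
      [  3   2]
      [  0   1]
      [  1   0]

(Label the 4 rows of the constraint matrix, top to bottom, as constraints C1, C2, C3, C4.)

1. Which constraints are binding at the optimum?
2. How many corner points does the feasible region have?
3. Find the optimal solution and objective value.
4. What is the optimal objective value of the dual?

1. C1, x ≥ 0
2. 3
3. x = 0, y = 6, z = -6
4. -6 (by strong duality, equal to the primal optimum)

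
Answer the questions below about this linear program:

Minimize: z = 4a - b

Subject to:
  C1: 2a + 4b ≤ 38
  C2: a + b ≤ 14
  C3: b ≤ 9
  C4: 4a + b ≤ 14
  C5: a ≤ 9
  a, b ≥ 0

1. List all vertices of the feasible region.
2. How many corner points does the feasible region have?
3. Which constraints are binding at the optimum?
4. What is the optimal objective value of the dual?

1. (0, 0), (3.5, 0), (1.286, 8.857), (1, 9), (0, 9)
2. 5
3. C3, a ≥ 0
4. -9 (by strong duality, equal to the primal optimum)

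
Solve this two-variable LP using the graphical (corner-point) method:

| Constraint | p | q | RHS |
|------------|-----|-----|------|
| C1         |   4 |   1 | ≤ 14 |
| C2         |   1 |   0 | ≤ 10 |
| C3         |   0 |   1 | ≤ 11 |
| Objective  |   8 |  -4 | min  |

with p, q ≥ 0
Each vertex is the intersection of two constraint boundaries that also satisfies all remaining constraints:
  p = 0 and q = 0 → (0, 0)
  4p + q = 14 and q = 0 → (3.5, 0)
  4p + q = 14 and q = 11 → (0.75, 11)
  q = 11 and p = 0 → (0, 11)

Evaluating z = 8p - 4q at each vertex:
  (0, 0): z = 0
  (3.5, 0): z = 28
  (0.75, 11): z = -38
  (0, 11): z = -44

The minimum is at (0, 11) with z = -44.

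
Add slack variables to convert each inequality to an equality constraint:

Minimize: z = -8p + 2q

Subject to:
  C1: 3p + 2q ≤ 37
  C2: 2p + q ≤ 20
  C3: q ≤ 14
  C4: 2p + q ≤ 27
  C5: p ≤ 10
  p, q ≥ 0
min z = -8p + 2q

s.t.
  3p + 2q + s1 = 37
  2p + q + s2 = 20
  q + s3 = 14
  2p + q + s4 = 27
  p + s5 = 10
  p, q, s1, s2, s3, s4, s5 ≥ 0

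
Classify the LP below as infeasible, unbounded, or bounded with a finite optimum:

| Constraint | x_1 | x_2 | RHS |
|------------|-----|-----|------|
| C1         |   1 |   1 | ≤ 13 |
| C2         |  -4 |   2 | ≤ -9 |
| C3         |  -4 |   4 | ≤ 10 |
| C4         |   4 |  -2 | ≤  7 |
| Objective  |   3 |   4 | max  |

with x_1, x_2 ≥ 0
C4 requires 4x_1 - 2x_2 ≤ 7, while C2 (-4x_1 + 2x_2 ≤ -9) is equivalent to 4x_1 - 2x_2 ≥ 9. Together they would need 9 ≤ 4x_1 - 2x_2 ≤ 7, which is impossible since 9 > 7. No point satisfies all constraints.

The feasible region is empty; the LP is infeasible.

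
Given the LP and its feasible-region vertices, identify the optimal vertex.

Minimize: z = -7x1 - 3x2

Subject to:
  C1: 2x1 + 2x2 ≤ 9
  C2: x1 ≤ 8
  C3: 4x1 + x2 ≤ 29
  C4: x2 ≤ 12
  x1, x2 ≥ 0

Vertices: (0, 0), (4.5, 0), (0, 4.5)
(4.5, 0) with z = -31.5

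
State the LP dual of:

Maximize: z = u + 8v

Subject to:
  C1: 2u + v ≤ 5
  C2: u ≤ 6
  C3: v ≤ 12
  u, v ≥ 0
Minimize: z = 5y1 + 6y2 + 12y3

Subject to:
  C1: -2y1 - y2 ≤ -1
  C2: -y1 - y3 ≤ -8
  y1, y2, y3 ≥ 0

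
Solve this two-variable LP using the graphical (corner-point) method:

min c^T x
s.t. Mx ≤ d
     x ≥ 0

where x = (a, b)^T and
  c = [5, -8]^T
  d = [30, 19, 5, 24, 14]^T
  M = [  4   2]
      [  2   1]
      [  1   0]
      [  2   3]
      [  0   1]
Each vertex is the intersection of two constraint boundaries that also satisfies all remaining constraints:
  a = 0 and b = 0 → (0, 0)
  a = 5 and b = 0 → (5, 0)
  a = 5 and 2a + 3b = 24 → (5, 4.667)
  2a + 3b = 24 and a = 0 → (0, 8)

Evaluating z = 5a - 8b at each vertex:
  (0, 0): z = 0
  (5, 0): z = 25
  (5, 4.667): z = -12.33
  (0, 8): z = -64

The minimum is at (0, 8) with z = -64.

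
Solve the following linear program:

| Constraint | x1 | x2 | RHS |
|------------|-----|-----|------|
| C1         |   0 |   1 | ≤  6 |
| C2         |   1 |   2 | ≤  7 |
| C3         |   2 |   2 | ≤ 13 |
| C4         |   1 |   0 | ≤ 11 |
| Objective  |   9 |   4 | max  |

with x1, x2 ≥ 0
Each vertex is the intersection of two constraint boundaries that also satisfies all remaining constraints:
  x1 = 0 and x2 = 0 → (0, 0)
  2x1 + 2x2 = 13 and x2 = 0 → (6.5, 0)
  x1 + 2x2 = 7 and 2x1 + 2x2 = 13 → (6, 0.5)
  x1 + 2x2 = 7 and x1 = 0 → (0, 3.5)

Evaluating z = 9x1 + 4x2 at each vertex:
  (0, 0): z = 0
  (6.5, 0): z = 58.5
  (6, 0.5): z = 56
  (0, 3.5): z = 14

The maximum is at (6.5, 0) with z = 58.5.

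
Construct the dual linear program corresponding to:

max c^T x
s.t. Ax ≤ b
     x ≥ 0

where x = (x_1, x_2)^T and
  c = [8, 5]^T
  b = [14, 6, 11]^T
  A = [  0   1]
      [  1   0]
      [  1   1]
Minimize: z = 14y1 + 6y2 + 11y3

Subject to:
  C1: -y2 - y3 ≤ -8
  C2: -y1 - y3 ≤ -5
  y1, y2, y3 ≥ 0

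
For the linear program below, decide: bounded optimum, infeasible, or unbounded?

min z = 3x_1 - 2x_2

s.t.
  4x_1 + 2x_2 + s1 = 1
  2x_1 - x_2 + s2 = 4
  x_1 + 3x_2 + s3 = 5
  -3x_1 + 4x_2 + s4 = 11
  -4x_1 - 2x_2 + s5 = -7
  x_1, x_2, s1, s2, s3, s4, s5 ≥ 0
The row 4x_1 + 2x_2 + s1 = 1 with s1 ≥ 0 requires 4x_1 + 2x_2 ≤ 1, while the row -4x_1 - 2x_2 + s5 = -7 with s5 ≥ 0 is equivalent to 4x_1 + 2x_2 ≥ 7. Together they would need 7 ≤ 4x_1 + 2x_2 ≤ 1, which is impossible since 7 > 1. No point satisfies all constraints.

The feasible region is empty; the LP is infeasible.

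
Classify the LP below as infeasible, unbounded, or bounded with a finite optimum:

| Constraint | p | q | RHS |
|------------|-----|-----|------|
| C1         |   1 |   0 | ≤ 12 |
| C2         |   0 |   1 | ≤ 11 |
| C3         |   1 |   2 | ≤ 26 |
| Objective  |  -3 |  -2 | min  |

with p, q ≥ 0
The point (12, 7) satisfies every constraint, so the LP is feasible; the constraints give p ≤ 12 and q ≤ 11, which with p, q ≥ 0 keep the feasible region inside a bounded box. A feasible, bounded LP attains a finite optimum at a vertex.

Evaluating z = -3p - 2q at each vertex:
  (0, 0): z = 0
  (12, 0): z = -36
  (12, 7): z = -50
  (4, 11): z = -34
  (0, 11): z = -22

Bounded optimum: z* = -50 at (12, 7).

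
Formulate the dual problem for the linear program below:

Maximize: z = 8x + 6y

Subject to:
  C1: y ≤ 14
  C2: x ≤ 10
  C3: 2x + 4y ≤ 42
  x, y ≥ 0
Minimize: z = 14y1 + 10y2 + 42y3

Subject to:
  C1: -y2 - 2y3 ≤ -8
  C2: -y1 - 4y3 ≤ -6
  y1, y2, y3 ≥ 0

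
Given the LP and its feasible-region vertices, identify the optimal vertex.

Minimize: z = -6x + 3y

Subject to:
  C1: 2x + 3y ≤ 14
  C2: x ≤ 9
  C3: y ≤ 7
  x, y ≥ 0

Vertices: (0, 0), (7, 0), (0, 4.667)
(7, 0) with z = -42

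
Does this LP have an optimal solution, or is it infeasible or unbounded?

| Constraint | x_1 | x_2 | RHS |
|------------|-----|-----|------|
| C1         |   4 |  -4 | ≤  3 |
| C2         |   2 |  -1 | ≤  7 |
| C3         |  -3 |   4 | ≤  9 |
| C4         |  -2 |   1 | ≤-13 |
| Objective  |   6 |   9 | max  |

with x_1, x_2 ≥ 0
C2 requires 2x_1 - x_2 ≤ 7, while C4 (-2x_1 + x_2 ≤ -13) is equivalent to 2x_1 - x_2 ≥ 13. Together they would need 13 ≤ 2x_1 - x_2 ≤ 7, which is impossible since 13 > 7. No point satisfies all constraints.

The feasible region is empty; the LP is infeasible.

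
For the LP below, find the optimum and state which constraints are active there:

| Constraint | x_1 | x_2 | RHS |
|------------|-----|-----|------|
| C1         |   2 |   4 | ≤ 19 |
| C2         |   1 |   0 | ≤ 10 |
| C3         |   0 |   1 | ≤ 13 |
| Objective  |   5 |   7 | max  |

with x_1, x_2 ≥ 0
Optimal: x_1 = 9.5, x_2 = 0
Slack at optimum:
  C1: slack = 0 (binding)
  C2: slack = 0.5
  C3: slack = 13
  x_1 ≥ 0: x_1 = 9.5
  x_2 ≥ 0: x_2 = 0 (binding)
Binding constraints: C1, x_2 ≥ 0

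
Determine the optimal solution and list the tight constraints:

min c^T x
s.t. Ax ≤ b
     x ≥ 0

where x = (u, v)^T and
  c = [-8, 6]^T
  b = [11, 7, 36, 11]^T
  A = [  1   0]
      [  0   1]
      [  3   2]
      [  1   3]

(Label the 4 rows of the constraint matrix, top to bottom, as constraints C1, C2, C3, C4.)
Optimal: u = 11, v = 0
Slack at optimum:
  C1: slack = 0 (binding)
  C2: slack = 7
  C3: slack = 3
  C4: slack = 0 (binding)
  u ≥ 0: u = 11
  v ≥ 0: v = 0 (binding)
Binding constraints: C1, C4, v ≥ 0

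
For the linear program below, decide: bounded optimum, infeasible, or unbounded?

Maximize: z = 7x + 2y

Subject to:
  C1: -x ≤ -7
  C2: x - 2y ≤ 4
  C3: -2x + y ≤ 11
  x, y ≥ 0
Feasible point: (7, 2) satisfies every constraint, so the LP is feasible.
Direction d = (1, 1): for each constraint row a, a·d ≤ 0 —
  (-1)(1) + (0)(1) = -1 ≤ 0
  (1)(1) + (-2)(1) = -1 ≤ 0
  (-2)(1) + (1)(1) = -1 ≤ 0
and d ≥ 0, so (7, 2) + t·d stays feasible for every t ≥ 0. Along this ray z = 7x + 2y changes by 9 per unit t, so z → +∞.

Unbounded — the objective can increase without bound over the feasible region.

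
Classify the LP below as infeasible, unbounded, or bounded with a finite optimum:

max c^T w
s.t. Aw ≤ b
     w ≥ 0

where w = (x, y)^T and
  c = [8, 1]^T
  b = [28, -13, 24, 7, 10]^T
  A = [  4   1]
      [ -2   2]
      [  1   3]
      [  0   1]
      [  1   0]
The point (7, 0) satisfies every constraint, so the LP is feasible; the constraints give x ≤ 10 and y ≤ 7, which with x, y ≥ 0 keep the feasible region inside a bounded box. A feasible, bounded LP attains a finite optimum at a vertex.

Feasible with finite optimum z* = 56 at (7, 0).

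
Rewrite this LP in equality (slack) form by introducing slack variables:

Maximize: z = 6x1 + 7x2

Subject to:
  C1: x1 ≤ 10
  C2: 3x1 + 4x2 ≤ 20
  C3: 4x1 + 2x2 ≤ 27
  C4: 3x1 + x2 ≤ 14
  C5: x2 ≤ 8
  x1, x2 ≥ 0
max z = 6x1 + 7x2

s.t.
  x1 + s1 = 10
  3x1 + 4x2 + s2 = 20
  4x1 + 2x2 + s3 = 27
  3x1 + x2 + s4 = 14
  x2 + s5 = 8
  x1, x2, s1, s2, s3, s4, s5 ≥ 0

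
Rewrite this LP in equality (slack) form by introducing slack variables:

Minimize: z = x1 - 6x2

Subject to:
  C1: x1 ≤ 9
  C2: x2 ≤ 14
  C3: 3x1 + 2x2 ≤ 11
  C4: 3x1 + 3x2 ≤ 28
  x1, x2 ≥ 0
min z = x1 - 6x2

s.t.
  x1 + s1 = 9
  x2 + s2 = 14
  3x1 + 2x2 + s3 = 11
  3x1 + 3x2 + s4 = 28
  x1, x2, s1, s2, s3, s4 ≥ 0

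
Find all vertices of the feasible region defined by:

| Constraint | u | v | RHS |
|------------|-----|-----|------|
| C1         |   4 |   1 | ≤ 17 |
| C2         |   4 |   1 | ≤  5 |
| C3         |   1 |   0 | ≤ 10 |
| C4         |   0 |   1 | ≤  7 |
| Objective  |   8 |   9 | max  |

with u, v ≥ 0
Each vertex is the intersection of two constraint boundaries that also satisfies all remaining constraints:
  u = 0 and v = 0 → (0, 0)
  4u + v = 5 and v = 0 → (1.25, 0)
  4u + v = 5 and u = 0 → (0, 5)

Vertices: (0, 0), (1.25, 0), (0, 5)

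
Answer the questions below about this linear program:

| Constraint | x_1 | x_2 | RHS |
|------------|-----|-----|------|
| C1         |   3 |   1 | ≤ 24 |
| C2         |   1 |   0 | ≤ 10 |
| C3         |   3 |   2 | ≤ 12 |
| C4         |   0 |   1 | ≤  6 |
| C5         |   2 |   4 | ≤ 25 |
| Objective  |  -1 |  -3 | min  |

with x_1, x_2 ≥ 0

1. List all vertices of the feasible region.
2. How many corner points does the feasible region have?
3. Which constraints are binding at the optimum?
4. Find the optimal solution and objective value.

1. (0, 0), (4, 0), (0, 6)
2. 3
3. C3, C4, x_1 ≥ 0
4. x_1 = 0, x_2 = 6, z = -18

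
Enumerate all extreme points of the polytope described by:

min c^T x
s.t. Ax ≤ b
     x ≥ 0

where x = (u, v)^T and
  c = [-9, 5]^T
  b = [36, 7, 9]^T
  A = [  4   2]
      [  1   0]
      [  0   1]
Each vertex is the intersection of two constraint boundaries that also satisfies all remaining constraints:
  u = 0 and v = 0 → (0, 0)
  u = 7 and v = 0 → (7, 0)
  4u + 2v = 36 and u = 7 → (7, 4)
  4u + 2v = 36 and v = 9 → (4.5, 9)
  v = 9 and u = 0 → (0, 9)

Vertices: (0, 0), (7, 0), (7, 4), (4.5, 9), (0, 9)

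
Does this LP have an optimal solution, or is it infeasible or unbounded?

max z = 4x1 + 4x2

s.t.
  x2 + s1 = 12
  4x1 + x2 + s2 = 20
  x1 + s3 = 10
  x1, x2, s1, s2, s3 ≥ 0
The point (2, 12) satisfies every constraint, so the LP is feasible; the constraints give x1 ≤ 10 and x2 ≤ 12, which with x1, x2 ≥ 0 keep the feasible region inside a bounded box. A feasible, bounded LP attains a finite optimum at a vertex.

Evaluating z = 4x1 + 4x2 at each vertex:
  (0, 0): z = 0
  (5, 0): z = 20
  (2, 12): z = 56
  (0, 12): z = 48

Feasible with finite optimum z* = 56 at (2, 12).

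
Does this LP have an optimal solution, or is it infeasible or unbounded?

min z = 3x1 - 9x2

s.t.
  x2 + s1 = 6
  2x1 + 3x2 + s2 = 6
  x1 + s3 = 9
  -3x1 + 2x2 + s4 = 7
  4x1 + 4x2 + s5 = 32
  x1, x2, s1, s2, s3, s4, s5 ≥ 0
The point (0, 2) satisfies every constraint, so the LP is feasible; the constraints give x1 ≤ 9 and x2 ≤ 6, which with x1, x2 ≥ 0 keep the feasible region inside a bounded box. A feasible, bounded LP attains a finite optimum at a vertex.

Evaluating z = 3x1 - 9x2 at each vertex:
  (0, 0): z = 0
  (3, 0): z = 9
  (0, 2): z = -18

Bounded optimum: z* = -18 at (0, 2).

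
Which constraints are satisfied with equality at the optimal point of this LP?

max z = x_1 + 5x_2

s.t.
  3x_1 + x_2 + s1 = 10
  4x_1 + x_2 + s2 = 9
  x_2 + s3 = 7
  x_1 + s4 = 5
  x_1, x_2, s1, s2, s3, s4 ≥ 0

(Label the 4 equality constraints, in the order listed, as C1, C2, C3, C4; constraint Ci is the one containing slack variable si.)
Optimal: x_1 = 0.5, x_2 = 7
Slack at optimum:
  C1: slack = 1.5
  C2: slack = 0 (binding)
  C3: slack = 0 (binding)
  C4: slack = 4.5
  x_1 ≥ 0: x_1 = 0.5
  x_2 ≥ 0: x_2 = 7
Binding constraints: C2, C3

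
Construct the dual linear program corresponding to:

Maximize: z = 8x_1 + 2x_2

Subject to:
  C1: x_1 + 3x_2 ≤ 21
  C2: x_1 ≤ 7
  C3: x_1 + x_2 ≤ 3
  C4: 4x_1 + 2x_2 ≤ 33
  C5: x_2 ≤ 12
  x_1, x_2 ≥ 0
Minimize: z = 21y1 + 7y2 + 3y3 + 33y4 + 12y5

Subject to:
  C1: -y1 - y2 - y3 - 4y4 ≤ -8
  C2: -3y1 - y3 - 2y4 - y5 ≤ -2
  y1, y2, y3, y4, y5 ≥ 0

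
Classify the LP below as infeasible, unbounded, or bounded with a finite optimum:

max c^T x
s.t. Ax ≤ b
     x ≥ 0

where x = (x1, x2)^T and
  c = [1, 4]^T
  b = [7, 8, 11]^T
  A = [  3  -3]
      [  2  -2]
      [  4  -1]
Feasible point: (0, 0) satisfies every constraint, so the LP is feasible.
Direction d = (0, 1): for each constraint row a, a·d ≤ 0 —
  (3)(0) + (-3)(1) = -3 ≤ 0
  (2)(0) + (-2)(1) = -2 ≤ 0
  (4)(0) + (-1)(1) = -1 ≤ 0
and d ≥ 0, so (0, 0) + t·d stays feasible for every t ≥ 0. Along this ray z = x1 + 4x2 changes by 4 per unit t, so z → +∞.

Unbounded — the objective can increase without bound over the feasible region.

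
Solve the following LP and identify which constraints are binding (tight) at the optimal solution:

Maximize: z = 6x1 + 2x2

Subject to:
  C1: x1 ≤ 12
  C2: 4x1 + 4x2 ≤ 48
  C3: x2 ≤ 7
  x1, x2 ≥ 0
Optimal: x1 = 12, x2 = 0
Slack at optimum:
  C1: slack = 0 (binding)
  C2: slack = 0 (binding)
  C3: slack = 7
  x1 ≥ 0: x1 = 12
  x2 ≥ 0: x2 = 0 (binding)
Binding constraints: C1, C2, x2 ≥ 0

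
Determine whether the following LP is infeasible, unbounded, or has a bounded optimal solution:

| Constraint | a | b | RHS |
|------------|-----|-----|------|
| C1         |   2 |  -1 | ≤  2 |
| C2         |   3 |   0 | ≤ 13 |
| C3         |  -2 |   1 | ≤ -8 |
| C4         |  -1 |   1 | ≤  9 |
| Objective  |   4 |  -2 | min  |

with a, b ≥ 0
C1 requires 2a - b ≤ 2, while C3 (-2a + b ≤ -8) is equivalent to 2a - b ≥ 8. Together they would need 8 ≤ 2a - b ≤ 2, which is impossible since 8 > 2. No point satisfies all constraints.

Infeasible: no point satisfies all constraints simultaneously.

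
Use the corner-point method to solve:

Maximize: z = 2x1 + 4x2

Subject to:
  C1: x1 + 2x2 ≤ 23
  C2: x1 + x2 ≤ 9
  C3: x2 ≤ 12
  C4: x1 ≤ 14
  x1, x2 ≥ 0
x1 = 0, x2 = 9, z = 36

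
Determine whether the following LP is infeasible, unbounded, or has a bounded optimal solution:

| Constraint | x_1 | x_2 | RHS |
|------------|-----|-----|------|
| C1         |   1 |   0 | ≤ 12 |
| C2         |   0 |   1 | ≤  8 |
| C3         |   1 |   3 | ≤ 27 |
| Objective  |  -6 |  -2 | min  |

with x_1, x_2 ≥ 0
The point (12, 5) satisfies every constraint, so the LP is feasible; the constraints give x_1 ≤ 12 and x_2 ≤ 8, which with x_1, x_2 ≥ 0 keep the feasible region inside a bounded box. A feasible, bounded LP attains a finite optimum at a vertex.

Feasible with finite optimum z* = -82 at (12, 5).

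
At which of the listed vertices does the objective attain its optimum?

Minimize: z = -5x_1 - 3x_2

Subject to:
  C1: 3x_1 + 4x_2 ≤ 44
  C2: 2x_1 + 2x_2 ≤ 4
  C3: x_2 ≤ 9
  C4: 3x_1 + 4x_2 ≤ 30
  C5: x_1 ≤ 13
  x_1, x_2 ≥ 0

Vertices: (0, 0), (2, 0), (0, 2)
(2, 0) with z = -10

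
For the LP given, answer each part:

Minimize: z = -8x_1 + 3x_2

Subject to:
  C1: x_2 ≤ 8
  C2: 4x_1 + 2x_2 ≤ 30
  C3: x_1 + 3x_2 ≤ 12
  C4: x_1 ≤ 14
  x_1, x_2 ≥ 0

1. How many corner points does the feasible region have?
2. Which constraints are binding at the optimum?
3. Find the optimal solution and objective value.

1. 4
2. C2, x_2 ≥ 0
3. x_1 = 7.5, x_2 = 0, z = -60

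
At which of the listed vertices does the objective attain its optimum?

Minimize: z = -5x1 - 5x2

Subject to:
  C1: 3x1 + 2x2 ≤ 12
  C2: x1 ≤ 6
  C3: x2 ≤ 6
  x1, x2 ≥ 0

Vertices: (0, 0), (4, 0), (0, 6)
Evaluating z = -5x1 - 5x2 at each vertex:
  (0, 0): z = 0
  (4, 0): z = -20
  (0, 6): z = -30

The smallest value is z = -30, attained at (0, 6).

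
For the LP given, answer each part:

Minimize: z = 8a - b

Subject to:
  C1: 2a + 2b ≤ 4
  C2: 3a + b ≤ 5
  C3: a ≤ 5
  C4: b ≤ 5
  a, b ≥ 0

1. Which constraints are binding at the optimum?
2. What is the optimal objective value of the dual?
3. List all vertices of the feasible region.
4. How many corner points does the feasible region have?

1. C1, a ≥ 0
2. -2 (by strong duality, equal to the primal optimum)
3. (0, 0), (1.667, 0), (1.5, 0.5), (0, 2)
4. 4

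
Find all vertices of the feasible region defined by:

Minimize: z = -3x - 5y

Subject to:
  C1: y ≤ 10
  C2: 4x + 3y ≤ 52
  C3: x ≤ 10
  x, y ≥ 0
Each vertex is the intersection of two constraint boundaries that also satisfies all remaining constraints:
  x = 0 and y = 0 → (0, 0)
  x = 10 and y = 0 → (10, 0)
  4x + 3y = 52 and x = 10 → (10, 4)
  y = 10 and 4x + 3y = 52 → (5.5, 10)
  y = 10 and x = 0 → (0, 10)

Vertices: (0, 0), (10, 0), (10, 4), (5.5, 10), (0, 10)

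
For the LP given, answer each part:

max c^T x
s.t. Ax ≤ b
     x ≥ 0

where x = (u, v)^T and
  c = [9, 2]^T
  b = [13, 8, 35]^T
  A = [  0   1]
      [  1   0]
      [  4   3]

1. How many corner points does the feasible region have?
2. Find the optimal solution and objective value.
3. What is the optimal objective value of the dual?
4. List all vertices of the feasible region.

1. 4
2. u = 8, v = 1, z = 74
3. 74 (by strong duality, equal to the primal optimum)
4. (0, 0), (8, 0), (8, 1), (0, 11.67)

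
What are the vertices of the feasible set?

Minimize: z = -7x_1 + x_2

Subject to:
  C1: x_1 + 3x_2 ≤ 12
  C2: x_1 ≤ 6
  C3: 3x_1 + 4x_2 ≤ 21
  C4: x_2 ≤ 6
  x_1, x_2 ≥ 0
Each vertex is the intersection of two constraint boundaries that also satisfies all remaining constraints:
  x_1 = 0 and x_2 = 0 → (0, 0)
  x_1 = 6 and x_2 = 0 → (6, 0)
  x_1 = 6 and 3x_1 + 4x_2 = 21 → (6, 0.75)
  x_1 + 3x_2 = 12 and 3x_1 + 4x_2 = 21 → (3, 3)
  x_1 + 3x_2 = 12 and x_1 = 0 → (0, 4)

Vertices: (0, 0), (6, 0), (6, 0.75), (3, 3), (0, 4)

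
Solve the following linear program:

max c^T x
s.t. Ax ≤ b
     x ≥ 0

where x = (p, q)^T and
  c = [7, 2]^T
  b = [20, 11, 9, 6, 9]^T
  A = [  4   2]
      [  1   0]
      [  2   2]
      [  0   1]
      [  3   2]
p = 3, q = 0, z = 21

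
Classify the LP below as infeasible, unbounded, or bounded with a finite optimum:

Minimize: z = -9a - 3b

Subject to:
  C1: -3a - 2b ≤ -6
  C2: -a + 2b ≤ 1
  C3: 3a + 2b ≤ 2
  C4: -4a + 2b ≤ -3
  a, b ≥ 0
C3 requires 3a + 2b ≤ 2, while C1 (-3a - 2b ≤ -6) is equivalent to 3a + 2b ≥ 6. Together they would need 6 ≤ 3a + 2b ≤ 2, which is impossible since 6 > 2. No point satisfies all constraints.

The feasible region is empty; the LP is infeasible.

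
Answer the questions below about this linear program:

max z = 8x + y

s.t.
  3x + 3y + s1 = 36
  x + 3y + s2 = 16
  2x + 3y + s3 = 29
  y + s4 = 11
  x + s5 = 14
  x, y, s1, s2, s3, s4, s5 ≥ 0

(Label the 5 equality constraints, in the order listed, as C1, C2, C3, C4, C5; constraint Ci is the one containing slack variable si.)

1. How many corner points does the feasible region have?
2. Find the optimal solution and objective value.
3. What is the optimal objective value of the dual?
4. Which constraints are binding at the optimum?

1. 4
2. x = 12, y = 0, z = 96
3. 96 (by strong duality, equal to the primal optimum)
4. C1, y ≥ 0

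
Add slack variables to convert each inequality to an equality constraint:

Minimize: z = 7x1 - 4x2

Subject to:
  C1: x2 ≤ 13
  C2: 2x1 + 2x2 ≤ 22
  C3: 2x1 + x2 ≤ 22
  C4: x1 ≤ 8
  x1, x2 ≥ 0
min z = 7x1 - 4x2

s.t.
  x2 + s1 = 13
  2x1 + 2x2 + s2 = 22
  2x1 + x2 + s3 = 22
  x1 + s4 = 8
  x1, x2, s1, s2, s3, s4 ≥ 0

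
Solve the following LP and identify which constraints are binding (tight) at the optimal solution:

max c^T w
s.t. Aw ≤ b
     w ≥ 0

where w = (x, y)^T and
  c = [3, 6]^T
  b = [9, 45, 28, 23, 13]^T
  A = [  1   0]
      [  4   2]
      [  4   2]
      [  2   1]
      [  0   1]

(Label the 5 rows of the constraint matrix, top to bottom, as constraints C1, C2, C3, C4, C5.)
Optimal: x = 0.5, y = 13
Slack at optimum:
  C1: slack = 8.5
  C2: slack = 17
  C3: slack = 0 (binding)
  C4: slack = 9
  C5: slack = 0 (binding)
  x ≥ 0: x = 0.5
  y ≥ 0: y = 13
Binding constraints: C3, C5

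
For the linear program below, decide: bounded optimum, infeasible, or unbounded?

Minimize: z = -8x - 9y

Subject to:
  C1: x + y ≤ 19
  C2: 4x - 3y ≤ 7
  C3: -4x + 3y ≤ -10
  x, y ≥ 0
C2 requires 4x - 3y ≤ 7, while C3 (-4x + 3y ≤ -10) is equivalent to 4x - 3y ≥ 10. Together they would need 10 ≤ 4x - 3y ≤ 7, which is impossible since 10 > 7. No point satisfies all constraints.

Infeasible — the constraint set is empty.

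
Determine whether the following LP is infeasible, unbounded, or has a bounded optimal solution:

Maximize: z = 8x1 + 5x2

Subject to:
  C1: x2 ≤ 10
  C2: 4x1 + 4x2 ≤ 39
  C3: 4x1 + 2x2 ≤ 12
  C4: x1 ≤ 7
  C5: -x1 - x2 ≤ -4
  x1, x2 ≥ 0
The point (0, 6) satisfies every constraint, so the LP is feasible; the constraints give x1 ≤ 7 and x2 ≤ 10, which with x1, x2 ≥ 0 keep the feasible region inside a bounded box. A feasible, bounded LP attains a finite optimum at a vertex.

Evaluating z = 8x1 + 5x2 at each vertex:
  (2, 2): z = 26
  (0, 6): z = 30
  (0, 4): z = 20

Bounded optimum: z* = 30 at (0, 6).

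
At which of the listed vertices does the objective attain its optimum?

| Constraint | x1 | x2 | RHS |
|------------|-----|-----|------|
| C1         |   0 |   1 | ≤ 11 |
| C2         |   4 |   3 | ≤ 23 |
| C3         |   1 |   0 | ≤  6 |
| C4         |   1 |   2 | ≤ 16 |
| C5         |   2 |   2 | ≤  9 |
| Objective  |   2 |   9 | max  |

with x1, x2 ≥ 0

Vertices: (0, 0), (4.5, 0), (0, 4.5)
(0, 4.5) with z = 40.5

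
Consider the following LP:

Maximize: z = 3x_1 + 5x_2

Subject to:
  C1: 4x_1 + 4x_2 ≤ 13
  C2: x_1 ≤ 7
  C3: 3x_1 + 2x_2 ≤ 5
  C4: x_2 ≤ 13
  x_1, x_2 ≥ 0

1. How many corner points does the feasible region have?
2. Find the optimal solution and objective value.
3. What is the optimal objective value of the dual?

1. 3
2. x_1 = 0, x_2 = 2.5, z = 12.5
3. 12.5 (by strong duality, equal to the primal optimum)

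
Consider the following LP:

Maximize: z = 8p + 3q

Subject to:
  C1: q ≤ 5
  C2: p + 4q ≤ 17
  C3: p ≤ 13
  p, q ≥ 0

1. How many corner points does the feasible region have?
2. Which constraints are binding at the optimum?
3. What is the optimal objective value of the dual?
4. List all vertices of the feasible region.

1. 4
2. C2, C3
3. 107 (by strong duality, equal to the primal optimum)
4. (0, 0), (13, 0), (13, 1), (0, 4.25)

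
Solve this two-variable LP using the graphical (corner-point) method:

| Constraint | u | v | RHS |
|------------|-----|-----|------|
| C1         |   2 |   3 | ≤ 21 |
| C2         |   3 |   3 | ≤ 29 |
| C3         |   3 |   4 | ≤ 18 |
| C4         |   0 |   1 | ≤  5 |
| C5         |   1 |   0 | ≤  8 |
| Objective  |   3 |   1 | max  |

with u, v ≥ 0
u = 6, v = 0, z = 18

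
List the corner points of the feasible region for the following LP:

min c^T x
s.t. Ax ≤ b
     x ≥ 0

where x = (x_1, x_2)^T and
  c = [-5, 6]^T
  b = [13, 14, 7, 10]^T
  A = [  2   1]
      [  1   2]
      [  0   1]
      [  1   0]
Each vertex is the intersection of two constraint boundaries that also satisfies all remaining constraints:
  x_1 = 0 and x_2 = 0 → (0, 0)
  2x_1 + x_2 = 13 and x_2 = 0 → (6.5, 0)
  2x_1 + x_2 = 13 and x_1 + 2x_2 = 14 → (4, 5)
  x_1 + 2x_2 = 14 and x_2 = 7 → (0, 7)

Vertices: (0, 0), (6.5, 0), (4, 5), (0, 7)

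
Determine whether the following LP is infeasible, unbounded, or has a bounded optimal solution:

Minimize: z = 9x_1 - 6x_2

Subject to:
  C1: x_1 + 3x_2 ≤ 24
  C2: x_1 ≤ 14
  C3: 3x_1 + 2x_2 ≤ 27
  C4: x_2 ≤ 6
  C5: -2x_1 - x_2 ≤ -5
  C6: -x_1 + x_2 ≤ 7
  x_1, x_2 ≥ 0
The point (0, 6) satisfies every constraint, so the LP is feasible; the constraints give x_1 ≤ 14 and x_2 ≤ 6, which with x_1, x_2 ≥ 0 keep the feasible region inside a bounded box. A feasible, bounded LP attains a finite optimum at a vertex.

The LP has an optimal solution: (0, 6) with z = -36.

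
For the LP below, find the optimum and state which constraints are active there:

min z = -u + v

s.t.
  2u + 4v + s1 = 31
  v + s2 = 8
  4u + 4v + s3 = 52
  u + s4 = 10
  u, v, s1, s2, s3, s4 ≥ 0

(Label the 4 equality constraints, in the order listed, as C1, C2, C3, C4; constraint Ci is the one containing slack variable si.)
Optimal: u = 10, v = 0
Binding: C4, v ≥ 0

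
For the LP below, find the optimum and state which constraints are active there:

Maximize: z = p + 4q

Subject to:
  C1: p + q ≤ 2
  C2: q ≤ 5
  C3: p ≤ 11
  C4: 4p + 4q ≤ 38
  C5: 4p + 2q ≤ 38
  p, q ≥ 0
Optimal: p = 0, q = 2
Slack at optimum:
  C1: slack = 0 (binding)
  C2: slack = 3
  C3: slack = 11
  C4: slack = 30
  C5: slack = 34
  p ≥ 0: p = 0 (binding)
  q ≥ 0: q = 2
Binding constraints: C1, p ≥ 0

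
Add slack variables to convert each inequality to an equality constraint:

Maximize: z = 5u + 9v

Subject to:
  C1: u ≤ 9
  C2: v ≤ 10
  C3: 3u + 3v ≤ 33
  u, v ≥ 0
max z = 5u + 9v

s.t.
  u + s1 = 9
  v + s2 = 10
  3u + 3v + s3 = 33
  u, v, s1, s2, s3 ≥ 0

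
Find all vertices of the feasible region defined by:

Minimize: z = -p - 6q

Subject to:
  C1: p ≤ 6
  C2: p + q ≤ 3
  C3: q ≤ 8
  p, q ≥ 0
Each vertex is the intersection of two constraint boundaries that also satisfies all remaining constraints:
  p = 0 and q = 0 → (0, 0)
  p + q = 3 and q = 0 → (3, 0)
  p + q = 3 and p = 0 → (0, 3)

Vertices: (0, 0), (3, 0), (0, 3)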